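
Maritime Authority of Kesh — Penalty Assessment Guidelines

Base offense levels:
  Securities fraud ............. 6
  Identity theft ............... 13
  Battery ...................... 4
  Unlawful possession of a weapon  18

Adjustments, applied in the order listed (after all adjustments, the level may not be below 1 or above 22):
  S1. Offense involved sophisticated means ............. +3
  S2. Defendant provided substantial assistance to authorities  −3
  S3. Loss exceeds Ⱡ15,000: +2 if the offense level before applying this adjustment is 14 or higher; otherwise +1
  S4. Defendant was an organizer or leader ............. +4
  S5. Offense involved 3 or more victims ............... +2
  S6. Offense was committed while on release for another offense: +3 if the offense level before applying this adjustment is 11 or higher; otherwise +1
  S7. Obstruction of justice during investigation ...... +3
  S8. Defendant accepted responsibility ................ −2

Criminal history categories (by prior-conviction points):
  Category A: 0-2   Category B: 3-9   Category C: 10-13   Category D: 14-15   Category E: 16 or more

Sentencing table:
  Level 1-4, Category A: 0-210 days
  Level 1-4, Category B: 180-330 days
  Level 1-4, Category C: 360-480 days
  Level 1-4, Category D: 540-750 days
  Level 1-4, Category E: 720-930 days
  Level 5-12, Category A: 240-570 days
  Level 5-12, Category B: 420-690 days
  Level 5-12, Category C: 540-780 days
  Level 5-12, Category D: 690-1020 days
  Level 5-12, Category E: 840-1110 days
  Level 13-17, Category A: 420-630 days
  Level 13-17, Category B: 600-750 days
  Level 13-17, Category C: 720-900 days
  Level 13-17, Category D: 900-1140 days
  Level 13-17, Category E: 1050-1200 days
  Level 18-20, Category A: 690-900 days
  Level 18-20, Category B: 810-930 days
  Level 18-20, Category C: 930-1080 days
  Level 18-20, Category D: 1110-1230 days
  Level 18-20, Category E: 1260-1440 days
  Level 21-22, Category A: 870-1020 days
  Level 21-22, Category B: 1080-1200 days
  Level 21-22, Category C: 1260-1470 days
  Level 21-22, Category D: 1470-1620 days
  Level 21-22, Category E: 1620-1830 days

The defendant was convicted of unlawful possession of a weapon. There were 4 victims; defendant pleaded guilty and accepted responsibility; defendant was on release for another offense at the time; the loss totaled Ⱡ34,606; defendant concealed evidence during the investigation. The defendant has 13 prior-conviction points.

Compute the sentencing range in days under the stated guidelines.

Base offense level for unlawful possession of a weapon: 18.
S2 does not apply.
S3 applies (level before this adjustment is 18 ≥ 14, so +2): 18 + 2 = 20.
S5 applies: 20 + 2 = 22.
S6 applies (level before this adjustment is 22 ≥ 11, so +3): 22 + 3 = 25.
S7 applies: 25 + 3 = 28.
S8 applies: 28 − 2 = 26.
Level 26 exceeds the maximum of 22; capped at 22.
Final offense level: 22.
Criminal history: 13 prior points → Category C (10-13).
Level 22 falls in the 21-22 band.
Grid: Level 21-22 × Category C = 1260-1470 days.

1260-1470 days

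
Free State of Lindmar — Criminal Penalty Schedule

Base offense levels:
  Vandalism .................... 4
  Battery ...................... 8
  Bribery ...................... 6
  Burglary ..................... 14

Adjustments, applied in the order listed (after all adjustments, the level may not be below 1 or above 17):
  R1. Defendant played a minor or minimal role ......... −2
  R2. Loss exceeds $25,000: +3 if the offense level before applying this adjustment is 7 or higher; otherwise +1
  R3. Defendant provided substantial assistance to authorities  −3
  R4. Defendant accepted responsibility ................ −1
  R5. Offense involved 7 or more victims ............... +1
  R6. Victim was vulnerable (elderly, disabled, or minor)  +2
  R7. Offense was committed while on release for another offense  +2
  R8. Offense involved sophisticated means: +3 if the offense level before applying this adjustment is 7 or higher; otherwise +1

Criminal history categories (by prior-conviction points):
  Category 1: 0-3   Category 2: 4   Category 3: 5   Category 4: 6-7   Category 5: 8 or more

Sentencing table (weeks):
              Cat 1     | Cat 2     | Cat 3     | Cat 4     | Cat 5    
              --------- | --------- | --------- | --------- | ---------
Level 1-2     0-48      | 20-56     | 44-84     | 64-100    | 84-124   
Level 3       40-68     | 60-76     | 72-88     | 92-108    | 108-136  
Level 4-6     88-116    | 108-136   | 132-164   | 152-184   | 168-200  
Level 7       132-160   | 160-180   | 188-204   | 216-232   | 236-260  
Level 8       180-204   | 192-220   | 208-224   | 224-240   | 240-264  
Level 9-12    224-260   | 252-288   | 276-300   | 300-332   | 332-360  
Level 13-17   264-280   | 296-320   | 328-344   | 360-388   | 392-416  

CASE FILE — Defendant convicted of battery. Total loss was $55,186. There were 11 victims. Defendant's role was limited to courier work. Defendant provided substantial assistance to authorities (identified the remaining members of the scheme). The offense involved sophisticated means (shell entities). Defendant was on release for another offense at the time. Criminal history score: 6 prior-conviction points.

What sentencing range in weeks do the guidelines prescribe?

Base offense level for battery: 8.
R1 applies: 8 − 2 = 6.
R2 applies (level before this adjustment is 6 < 7, so +1): 6 + 1 = 7.
R3 applies: 7 − 3 = 4.
R5 applies: 4 + 1 = 5.
R6 does not apply.
R7 applies: 5 + 2 = 7.
R8 applies (level before this adjustment is 7 ≥ 7, so +3): 7 + 3 = 10.
Final offense level: 10.
Criminal history: 6 prior points → Category 4 (6-7).
Level 10 falls in the 9-12 band.
Grid: Level 9-12 × Category 4 = 300-332 weeks.

300-332 weeks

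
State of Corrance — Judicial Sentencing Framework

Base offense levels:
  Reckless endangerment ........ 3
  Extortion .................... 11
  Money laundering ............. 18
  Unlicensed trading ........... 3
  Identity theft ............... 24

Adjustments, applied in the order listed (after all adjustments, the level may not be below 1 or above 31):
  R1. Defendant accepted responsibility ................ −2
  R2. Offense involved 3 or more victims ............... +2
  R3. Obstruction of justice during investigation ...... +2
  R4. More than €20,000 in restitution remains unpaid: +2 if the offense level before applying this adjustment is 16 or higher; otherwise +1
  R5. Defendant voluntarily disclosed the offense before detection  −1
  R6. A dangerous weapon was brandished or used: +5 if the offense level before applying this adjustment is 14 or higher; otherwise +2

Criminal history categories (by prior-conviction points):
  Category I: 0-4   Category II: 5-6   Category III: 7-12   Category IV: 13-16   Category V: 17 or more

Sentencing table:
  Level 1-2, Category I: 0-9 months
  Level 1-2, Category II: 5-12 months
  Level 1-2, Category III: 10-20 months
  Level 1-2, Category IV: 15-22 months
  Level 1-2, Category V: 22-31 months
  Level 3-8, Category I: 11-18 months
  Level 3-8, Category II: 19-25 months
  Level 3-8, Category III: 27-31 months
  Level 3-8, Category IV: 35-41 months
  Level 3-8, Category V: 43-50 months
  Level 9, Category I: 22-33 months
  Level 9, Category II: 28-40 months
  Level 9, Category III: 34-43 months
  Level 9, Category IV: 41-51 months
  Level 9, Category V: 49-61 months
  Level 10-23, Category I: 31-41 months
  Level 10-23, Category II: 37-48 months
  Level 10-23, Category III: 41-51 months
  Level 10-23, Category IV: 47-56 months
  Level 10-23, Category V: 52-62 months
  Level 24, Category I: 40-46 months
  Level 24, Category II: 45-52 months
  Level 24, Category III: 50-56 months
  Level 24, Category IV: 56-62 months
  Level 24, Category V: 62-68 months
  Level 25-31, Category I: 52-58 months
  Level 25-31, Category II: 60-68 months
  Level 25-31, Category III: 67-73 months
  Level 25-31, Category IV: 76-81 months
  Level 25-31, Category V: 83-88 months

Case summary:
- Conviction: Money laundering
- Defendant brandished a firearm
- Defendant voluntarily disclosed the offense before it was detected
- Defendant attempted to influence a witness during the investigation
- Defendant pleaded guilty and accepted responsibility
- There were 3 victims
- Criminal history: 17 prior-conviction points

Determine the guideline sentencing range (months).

62-68 months

Base offense level for money laundering: 18.
R1 applies: 18 − 2 = 16.
R2 applies: 16 + 2 = 18.
R3 applies: 18 + 2 = 20.
R5 applies: 20 − 1 = 19.
R6 applies (level before this adjustment is 19 ≥ 14, so +5): 19 + 5 = 24.
Final offense level: 24.
Criminal history: 17 prior points → Category V (17+).
Level 24 falls in the 24 band.
Grid: Level 24 × Category V = 62-68 months.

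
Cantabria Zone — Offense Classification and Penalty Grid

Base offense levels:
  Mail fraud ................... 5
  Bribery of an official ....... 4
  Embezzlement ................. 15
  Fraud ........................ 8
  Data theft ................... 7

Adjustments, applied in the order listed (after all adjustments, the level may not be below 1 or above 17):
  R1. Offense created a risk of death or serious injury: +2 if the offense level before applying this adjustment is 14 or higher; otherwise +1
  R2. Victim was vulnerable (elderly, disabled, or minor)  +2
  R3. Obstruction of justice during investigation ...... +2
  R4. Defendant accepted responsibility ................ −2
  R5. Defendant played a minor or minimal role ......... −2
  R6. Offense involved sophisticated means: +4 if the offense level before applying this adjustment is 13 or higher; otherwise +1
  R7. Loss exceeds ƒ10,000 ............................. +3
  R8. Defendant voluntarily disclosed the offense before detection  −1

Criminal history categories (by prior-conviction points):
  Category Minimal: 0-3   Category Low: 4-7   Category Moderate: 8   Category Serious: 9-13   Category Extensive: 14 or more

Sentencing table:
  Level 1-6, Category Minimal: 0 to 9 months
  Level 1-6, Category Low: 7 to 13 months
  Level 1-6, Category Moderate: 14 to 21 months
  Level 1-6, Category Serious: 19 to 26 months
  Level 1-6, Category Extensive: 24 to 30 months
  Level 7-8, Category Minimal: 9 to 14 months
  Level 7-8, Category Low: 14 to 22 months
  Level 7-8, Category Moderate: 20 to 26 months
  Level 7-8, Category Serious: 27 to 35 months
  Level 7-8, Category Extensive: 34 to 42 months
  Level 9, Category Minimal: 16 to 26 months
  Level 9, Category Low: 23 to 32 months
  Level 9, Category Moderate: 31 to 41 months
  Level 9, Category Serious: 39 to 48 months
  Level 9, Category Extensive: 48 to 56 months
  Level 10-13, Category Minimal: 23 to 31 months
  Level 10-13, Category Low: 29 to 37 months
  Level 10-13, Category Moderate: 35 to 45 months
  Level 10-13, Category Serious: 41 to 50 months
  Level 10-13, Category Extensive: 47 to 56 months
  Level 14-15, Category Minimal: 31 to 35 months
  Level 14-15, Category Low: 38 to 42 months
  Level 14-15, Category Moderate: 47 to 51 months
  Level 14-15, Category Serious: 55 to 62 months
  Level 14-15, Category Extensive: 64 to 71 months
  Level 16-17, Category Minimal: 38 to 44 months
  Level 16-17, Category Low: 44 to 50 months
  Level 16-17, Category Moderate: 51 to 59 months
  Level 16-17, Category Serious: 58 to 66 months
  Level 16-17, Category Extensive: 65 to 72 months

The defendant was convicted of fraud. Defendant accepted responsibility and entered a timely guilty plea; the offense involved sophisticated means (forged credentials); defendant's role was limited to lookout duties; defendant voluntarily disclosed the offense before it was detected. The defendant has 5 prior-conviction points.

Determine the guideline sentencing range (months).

7-13 months

Base offense level for fraud: 8.
R4 applies: 8 − 2 = 6.
R5 applies: 6 − 2 = 4.
R6 applies (level before this adjustment is 4 < 13, so +1): 4 + 1 = 5.
R7 does not apply.
R8 applies: 5 − 1 = 4.
Final offense level: 4.
Criminal history: 5 prior points → Category Low (4-7).
Level 4 falls in the 1-6 band.
Grid: Level 1-6 × Category Low = 7-13 months.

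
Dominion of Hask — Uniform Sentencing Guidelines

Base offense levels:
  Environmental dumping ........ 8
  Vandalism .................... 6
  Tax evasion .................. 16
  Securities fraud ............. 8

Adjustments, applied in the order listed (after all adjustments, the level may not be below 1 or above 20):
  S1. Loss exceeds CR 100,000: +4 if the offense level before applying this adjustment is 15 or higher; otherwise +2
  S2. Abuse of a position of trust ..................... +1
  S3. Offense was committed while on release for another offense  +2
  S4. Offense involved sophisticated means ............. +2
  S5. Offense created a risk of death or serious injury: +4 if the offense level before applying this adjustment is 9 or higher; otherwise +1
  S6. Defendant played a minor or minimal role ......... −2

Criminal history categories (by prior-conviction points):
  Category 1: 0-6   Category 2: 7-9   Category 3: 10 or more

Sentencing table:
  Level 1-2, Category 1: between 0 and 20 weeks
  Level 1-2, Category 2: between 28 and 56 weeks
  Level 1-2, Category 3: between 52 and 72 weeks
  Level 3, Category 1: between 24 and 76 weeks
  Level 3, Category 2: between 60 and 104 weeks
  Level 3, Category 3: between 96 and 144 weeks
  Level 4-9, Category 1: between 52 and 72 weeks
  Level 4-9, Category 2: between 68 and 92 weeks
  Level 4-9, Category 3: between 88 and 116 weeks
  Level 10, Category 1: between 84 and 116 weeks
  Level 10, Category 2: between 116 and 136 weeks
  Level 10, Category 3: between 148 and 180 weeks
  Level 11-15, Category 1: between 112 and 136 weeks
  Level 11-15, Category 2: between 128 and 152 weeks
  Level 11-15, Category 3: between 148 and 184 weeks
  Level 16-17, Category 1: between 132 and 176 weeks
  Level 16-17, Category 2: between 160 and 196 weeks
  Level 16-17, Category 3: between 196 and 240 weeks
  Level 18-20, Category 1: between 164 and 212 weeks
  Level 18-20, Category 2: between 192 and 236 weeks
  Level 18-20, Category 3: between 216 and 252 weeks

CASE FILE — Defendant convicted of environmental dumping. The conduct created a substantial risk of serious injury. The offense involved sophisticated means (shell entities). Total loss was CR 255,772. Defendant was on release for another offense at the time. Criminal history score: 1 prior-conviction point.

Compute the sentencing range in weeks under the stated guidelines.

Base offense level for environmental dumping: 8.
S1 applies (level before this adjustment is 8 < 15, so +2): 8 + 2 = 10.
S2 does not apply.
S3 applies: 10 + 2 = 12.
S4 applies: 12 + 2 = 14.
S5 applies (level before this adjustment is 14 ≥ 9, so +4): 14 + 4 = 18.
S6 does not apply.
Final offense level: 18.
Criminal history: 1 prior point → Category 1 (0-6).
Level 18 falls in the 18-20 band.
Grid: Level 18-20 × Category 1 = 164-212 weeks.

164-212 weeks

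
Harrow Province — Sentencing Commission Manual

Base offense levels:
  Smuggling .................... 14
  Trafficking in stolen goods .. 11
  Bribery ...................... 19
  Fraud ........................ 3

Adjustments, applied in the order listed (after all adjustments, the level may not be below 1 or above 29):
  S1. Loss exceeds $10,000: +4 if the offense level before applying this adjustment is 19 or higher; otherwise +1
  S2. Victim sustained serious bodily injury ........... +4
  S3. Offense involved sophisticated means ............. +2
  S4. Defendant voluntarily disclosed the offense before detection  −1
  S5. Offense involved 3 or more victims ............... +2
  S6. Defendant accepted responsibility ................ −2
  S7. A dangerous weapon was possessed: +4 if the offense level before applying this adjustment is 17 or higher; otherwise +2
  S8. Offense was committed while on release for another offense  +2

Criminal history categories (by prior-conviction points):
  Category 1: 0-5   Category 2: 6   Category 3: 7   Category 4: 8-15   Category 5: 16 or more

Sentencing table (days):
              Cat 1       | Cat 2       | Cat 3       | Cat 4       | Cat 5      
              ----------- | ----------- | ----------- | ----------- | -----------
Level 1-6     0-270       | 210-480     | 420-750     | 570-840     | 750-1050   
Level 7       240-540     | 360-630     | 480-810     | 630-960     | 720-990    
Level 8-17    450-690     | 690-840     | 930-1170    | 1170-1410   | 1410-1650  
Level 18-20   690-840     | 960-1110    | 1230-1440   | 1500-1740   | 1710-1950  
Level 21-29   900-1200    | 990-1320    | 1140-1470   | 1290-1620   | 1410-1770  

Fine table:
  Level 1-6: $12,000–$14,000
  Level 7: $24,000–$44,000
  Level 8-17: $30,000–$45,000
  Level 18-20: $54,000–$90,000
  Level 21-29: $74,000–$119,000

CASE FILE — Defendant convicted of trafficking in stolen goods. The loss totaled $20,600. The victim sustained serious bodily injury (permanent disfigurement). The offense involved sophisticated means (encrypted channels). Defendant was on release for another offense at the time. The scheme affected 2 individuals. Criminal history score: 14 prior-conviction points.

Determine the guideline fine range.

$54,000–$90,000

Base offense level for trafficking in stolen goods: 11.
S1 applies (level before this adjustment is 11 < 19, so +1): 11 + 1 = 12.
S2 applies: 12 + 4 = 16.
S3 applies: 16 + 2 = 18.
S4 does not apply.
S5 does not apply.
S7 does not apply.
S8 applies: 18 + 2 = 20.
Final offense level: 20.
Level 20 falls in the 18-20 band.
Fine table: Level 18-20 → $54,000–$90,000.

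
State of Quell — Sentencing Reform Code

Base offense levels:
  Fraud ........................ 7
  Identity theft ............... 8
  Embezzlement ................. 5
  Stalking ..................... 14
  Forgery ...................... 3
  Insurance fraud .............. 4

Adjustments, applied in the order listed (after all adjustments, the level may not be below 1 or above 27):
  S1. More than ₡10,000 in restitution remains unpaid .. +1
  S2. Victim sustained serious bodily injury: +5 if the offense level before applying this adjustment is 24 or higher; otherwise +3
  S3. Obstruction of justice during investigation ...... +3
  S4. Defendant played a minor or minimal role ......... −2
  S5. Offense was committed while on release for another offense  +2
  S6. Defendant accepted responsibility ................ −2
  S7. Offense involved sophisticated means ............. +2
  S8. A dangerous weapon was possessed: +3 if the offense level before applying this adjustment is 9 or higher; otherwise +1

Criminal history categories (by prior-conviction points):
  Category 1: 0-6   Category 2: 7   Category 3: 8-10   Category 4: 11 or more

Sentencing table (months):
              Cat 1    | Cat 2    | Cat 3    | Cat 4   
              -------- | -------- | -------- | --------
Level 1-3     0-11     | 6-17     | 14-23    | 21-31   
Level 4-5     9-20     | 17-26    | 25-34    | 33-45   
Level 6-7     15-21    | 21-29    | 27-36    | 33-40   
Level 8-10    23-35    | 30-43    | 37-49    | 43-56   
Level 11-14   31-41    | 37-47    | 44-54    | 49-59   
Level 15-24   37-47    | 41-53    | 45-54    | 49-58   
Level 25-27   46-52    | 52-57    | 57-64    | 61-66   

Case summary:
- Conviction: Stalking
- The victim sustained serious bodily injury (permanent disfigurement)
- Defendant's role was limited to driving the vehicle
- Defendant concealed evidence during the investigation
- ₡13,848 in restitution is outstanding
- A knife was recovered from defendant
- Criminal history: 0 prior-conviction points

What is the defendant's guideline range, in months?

Base offense level for stalking: 14.
S1 applies: 14 + 1 = 15.
S2 applies (level before this adjustment is 15 < 24, so +3): 15 + 3 = 18.
S3 applies: 18 + 3 = 21.
S4 applies: 21 − 2 = 19.
S8 applies (level before this adjustment is 19 ≥ 9, so +3): 19 + 3 = 22.
Final offense level: 22.
Criminal history: 0 prior points → Category 1 (0-6).
Level 22 falls in the 15-24 band.
Grid: Level 15-24 × Category 1 = 37-47 months.

37-47 months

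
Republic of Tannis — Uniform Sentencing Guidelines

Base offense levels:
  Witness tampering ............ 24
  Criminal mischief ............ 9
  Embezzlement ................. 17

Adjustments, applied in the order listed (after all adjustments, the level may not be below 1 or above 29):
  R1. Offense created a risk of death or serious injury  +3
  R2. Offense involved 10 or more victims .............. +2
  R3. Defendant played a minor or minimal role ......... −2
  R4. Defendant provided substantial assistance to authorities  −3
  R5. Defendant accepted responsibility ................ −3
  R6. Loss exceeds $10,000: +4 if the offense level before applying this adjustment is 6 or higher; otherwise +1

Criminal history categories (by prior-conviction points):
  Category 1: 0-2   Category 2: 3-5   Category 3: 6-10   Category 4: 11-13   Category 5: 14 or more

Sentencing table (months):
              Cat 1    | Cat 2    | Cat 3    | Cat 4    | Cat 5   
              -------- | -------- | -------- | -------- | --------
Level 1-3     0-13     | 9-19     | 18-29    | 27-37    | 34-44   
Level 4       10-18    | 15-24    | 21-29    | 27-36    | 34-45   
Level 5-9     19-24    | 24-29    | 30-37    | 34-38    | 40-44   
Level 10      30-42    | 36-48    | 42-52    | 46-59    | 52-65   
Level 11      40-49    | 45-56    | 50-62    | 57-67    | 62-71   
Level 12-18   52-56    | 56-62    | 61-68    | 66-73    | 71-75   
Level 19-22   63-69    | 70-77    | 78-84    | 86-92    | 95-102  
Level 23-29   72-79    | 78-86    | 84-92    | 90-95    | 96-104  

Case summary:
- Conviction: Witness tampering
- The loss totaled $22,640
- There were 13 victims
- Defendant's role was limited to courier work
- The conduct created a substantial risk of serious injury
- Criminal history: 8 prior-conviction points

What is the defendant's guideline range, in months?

Base offense level for witness tampering: 24.
R1 applies: 24 + 3 = 27.
R2 applies: 27 + 2 = 29.
R3 applies: 29 − 2 = 27.
R4 does not apply.
R6 applies (level before this adjustment is 27 ≥ 6, so +4): 27 + 4 = 31.
Level 31 exceeds the maximum of 29; capped at 29.
Final offense level: 29.
Criminal history: 8 prior points → Category 3 (6-10).
Level 29 falls in the 23-29 band.
Grid: Level 23-29 × Category 3 = 84-92 months.

84-92 months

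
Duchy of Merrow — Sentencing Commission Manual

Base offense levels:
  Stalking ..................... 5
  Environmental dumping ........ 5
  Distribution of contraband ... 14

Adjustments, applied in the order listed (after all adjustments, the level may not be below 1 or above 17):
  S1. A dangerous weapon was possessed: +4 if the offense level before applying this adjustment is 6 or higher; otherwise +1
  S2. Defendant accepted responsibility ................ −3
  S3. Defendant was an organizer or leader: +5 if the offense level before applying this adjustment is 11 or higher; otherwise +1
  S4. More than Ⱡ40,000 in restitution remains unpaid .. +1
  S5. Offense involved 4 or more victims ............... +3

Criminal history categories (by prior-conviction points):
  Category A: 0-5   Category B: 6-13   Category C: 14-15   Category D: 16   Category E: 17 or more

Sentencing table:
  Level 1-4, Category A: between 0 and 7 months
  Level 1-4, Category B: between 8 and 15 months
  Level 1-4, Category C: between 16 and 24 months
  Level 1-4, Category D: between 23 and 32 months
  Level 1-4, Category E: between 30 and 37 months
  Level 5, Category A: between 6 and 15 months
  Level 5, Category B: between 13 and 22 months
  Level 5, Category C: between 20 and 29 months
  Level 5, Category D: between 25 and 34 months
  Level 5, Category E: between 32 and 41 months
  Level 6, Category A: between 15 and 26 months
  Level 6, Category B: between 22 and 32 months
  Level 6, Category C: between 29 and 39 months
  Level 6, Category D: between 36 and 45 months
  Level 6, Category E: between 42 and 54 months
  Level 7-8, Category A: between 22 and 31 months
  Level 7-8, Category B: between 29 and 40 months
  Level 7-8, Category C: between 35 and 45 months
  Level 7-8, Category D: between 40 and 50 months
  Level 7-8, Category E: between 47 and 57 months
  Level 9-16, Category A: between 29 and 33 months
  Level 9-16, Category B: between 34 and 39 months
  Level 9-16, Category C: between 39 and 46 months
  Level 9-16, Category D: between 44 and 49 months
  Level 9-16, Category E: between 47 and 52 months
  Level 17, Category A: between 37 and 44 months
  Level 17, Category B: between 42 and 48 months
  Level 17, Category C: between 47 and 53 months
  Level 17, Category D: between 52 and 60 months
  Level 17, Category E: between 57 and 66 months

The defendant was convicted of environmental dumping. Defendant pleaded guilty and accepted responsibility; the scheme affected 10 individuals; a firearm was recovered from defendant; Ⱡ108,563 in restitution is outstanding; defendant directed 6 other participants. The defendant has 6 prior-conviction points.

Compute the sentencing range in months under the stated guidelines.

Base offense level for environmental dumping: 5.
S1 applies (level before this adjustment is 5 < 6, so +1): 5 + 1 = 6.
S2 applies: 6 − 3 = 3.
S3 applies (level before this adjustment is 3 < 11, so +1): 3 + 1 = 4.
S4 applies: 4 + 1 = 5.
S5 applies: 5 + 3 = 8.
Final offense level: 8.
Criminal history: 6 prior points → Category B (6-13).
Level 8 falls in the 7-8 band.
Grid: Level 7-8 × Category B = 29-40 months.

29-40 months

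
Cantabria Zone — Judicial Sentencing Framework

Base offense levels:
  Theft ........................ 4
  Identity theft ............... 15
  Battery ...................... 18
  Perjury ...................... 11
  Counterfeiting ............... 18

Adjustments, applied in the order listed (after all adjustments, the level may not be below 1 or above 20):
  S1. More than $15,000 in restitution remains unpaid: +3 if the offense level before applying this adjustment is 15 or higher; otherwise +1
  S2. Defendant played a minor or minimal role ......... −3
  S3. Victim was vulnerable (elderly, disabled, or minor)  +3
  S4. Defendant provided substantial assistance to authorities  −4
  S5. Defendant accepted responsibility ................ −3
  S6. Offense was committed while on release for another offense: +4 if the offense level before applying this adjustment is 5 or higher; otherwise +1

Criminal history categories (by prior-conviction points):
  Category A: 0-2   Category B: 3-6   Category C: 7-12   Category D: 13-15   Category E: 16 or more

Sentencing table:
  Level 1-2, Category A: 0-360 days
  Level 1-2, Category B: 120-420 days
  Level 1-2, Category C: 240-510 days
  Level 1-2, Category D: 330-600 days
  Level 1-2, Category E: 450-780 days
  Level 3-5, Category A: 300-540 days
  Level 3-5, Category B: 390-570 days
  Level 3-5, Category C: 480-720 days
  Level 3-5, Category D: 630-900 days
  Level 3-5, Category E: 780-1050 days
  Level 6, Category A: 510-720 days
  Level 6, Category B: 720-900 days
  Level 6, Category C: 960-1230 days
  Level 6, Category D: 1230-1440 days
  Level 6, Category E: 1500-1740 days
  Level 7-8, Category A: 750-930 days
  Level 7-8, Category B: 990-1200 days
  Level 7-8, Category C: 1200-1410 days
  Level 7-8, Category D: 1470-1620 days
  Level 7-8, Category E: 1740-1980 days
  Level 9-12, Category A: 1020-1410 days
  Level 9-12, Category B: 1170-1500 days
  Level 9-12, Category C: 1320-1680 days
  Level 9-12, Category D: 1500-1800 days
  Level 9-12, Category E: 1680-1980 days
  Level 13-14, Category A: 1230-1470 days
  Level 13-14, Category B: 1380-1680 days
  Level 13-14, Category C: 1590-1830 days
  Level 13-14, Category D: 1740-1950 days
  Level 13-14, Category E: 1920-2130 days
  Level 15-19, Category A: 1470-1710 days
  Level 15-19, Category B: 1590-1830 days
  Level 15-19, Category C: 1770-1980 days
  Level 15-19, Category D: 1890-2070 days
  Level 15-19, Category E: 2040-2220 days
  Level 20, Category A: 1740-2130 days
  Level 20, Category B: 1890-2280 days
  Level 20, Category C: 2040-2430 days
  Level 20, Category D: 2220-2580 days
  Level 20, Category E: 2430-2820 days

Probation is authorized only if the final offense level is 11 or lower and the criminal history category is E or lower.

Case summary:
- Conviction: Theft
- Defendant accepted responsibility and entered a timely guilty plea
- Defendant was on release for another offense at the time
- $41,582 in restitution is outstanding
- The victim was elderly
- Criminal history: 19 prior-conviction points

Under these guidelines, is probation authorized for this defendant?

Base offense level for theft: 4.
S1 applies (level before this adjustment is 4 < 15, so +1): 4 + 1 = 5.
S2 does not apply.
S3 applies: 5 + 3 = 8.
S4 does not apply.
S5 applies: 8 − 3 = 5.
S6 applies (level before this adjustment is 5 ≥ 5, so +4): 5 + 4 = 9.
Final offense level: 9.
Criminal history: 19 prior points → Category E (16+).
Level 9 falls in the 9-12 band.
Grid: Level 9-12 × Category E = 1680-1980 days.
Probation check: level 9 ≤ 11 and category E ≤ E → eligible.

Yes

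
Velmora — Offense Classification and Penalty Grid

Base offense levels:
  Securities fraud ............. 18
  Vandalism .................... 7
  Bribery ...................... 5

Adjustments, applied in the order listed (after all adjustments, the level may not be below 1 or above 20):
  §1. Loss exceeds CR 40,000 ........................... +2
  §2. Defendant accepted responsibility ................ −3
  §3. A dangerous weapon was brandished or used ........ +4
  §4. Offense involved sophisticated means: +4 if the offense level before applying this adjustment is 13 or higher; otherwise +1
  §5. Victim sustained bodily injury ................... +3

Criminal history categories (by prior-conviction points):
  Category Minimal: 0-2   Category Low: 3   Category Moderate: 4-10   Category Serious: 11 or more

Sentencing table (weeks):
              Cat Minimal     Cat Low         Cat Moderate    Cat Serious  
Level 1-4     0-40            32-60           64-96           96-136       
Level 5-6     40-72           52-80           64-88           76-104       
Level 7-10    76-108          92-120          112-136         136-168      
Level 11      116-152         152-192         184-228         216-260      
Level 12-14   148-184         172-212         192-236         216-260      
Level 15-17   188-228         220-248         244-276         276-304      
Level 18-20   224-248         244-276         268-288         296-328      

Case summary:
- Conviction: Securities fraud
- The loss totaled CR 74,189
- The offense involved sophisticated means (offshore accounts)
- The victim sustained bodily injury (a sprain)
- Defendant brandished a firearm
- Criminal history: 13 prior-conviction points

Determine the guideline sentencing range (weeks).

296-328 weeks

Base offense level for securities fraud: 18.
§1 applies: 18 + 2 = 20.
§3 applies: 20 + 4 = 24.
§4 applies (level before this adjustment is 24 ≥ 13, so +4): 24 + 4 = 28.
§5 applies: 28 + 3 = 31.
Level 31 exceeds the maximum of 20; capped at 20.
Final offense level: 20.
Criminal history: 13 prior points → Category Serious (11+).
Level 20 falls in the 18-20 band.
Grid: Level 18-20 × Category Serious = 296-328 weeks.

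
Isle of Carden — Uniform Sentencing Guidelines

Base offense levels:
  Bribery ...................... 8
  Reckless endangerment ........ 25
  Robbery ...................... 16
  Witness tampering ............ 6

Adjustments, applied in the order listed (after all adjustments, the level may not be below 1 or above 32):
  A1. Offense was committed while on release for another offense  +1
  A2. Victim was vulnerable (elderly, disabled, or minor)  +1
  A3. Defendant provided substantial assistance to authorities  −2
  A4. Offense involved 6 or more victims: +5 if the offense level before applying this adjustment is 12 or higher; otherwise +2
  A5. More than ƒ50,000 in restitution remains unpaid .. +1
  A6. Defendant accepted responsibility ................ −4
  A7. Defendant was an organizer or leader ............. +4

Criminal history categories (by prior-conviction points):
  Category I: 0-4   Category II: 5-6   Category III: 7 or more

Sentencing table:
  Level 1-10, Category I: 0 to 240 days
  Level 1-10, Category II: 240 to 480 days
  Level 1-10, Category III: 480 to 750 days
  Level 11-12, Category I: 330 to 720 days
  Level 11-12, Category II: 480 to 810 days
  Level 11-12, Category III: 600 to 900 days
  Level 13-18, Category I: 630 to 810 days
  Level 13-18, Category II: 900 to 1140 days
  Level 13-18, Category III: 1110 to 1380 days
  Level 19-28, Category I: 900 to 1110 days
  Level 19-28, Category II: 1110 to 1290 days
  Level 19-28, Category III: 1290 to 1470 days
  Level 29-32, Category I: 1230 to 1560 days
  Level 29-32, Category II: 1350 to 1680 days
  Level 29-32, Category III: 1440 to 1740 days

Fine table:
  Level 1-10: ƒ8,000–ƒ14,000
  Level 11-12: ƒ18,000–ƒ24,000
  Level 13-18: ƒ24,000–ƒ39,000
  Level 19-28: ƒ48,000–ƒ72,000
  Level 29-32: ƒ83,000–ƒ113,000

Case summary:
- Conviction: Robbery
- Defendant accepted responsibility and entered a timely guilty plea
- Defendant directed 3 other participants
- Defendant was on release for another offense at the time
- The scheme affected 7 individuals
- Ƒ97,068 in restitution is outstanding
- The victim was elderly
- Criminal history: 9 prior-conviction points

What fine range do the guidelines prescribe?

ƒ48,000–ƒ72,000

Base offense level for robbery: 16.
A1 applies: 16 + 1 = 17.
A2 applies: 17 + 1 = 18.
A4 applies (level before this adjustment is 18 ≥ 12, so +5): 18 + 5 = 23.
A5 applies: 23 + 1 = 24.
A6 applies: 24 − 4 = 20.
A7 applies: 20 + 4 = 24.
Final offense level: 24.
Level 24 falls in the 19-28 band.
Fine table: Level 19-28 → ƒ48,000–ƒ72,000.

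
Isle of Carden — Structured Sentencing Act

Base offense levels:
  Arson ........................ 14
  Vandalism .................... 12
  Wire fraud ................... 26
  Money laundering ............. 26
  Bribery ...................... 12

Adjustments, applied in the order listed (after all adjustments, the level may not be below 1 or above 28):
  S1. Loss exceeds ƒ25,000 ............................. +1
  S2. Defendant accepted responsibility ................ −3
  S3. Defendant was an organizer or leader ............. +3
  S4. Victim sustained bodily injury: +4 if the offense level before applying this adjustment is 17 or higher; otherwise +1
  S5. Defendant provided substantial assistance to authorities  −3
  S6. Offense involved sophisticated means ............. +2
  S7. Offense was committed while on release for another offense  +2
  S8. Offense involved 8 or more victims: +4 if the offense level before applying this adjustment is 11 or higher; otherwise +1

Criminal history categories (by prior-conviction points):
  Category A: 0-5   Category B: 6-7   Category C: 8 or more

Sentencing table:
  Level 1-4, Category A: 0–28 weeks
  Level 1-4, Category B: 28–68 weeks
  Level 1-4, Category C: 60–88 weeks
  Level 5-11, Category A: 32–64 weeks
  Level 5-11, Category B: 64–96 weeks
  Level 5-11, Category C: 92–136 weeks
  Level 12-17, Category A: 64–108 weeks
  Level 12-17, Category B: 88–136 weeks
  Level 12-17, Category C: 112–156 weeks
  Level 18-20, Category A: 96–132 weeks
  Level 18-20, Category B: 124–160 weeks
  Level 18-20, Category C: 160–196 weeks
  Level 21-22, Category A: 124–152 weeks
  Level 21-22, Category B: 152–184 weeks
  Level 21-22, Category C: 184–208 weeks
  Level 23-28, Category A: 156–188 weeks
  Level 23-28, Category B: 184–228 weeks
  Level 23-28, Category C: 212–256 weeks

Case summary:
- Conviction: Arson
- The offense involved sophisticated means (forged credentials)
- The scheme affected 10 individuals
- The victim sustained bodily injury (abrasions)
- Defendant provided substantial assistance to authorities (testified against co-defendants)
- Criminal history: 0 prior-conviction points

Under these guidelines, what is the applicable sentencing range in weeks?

Base offense level for arson: 14.
S3 does not apply.
S4 applies (level before this adjustment is 14 < 17, so +1): 14 + 1 = 15.
S5 applies: 15 − 3 = 12.
S6 applies: 12 + 2 = 14.
S8 applies (level before this adjustment is 14 ≥ 11, so +4): 14 + 4 = 18.
Final offense level: 18.
Criminal history: 0 prior points → Category A (0-5).
Level 18 falls in the 18-20 band.
Grid: Level 18-20 × Category A = 96-132 weeks.

96-132 weeks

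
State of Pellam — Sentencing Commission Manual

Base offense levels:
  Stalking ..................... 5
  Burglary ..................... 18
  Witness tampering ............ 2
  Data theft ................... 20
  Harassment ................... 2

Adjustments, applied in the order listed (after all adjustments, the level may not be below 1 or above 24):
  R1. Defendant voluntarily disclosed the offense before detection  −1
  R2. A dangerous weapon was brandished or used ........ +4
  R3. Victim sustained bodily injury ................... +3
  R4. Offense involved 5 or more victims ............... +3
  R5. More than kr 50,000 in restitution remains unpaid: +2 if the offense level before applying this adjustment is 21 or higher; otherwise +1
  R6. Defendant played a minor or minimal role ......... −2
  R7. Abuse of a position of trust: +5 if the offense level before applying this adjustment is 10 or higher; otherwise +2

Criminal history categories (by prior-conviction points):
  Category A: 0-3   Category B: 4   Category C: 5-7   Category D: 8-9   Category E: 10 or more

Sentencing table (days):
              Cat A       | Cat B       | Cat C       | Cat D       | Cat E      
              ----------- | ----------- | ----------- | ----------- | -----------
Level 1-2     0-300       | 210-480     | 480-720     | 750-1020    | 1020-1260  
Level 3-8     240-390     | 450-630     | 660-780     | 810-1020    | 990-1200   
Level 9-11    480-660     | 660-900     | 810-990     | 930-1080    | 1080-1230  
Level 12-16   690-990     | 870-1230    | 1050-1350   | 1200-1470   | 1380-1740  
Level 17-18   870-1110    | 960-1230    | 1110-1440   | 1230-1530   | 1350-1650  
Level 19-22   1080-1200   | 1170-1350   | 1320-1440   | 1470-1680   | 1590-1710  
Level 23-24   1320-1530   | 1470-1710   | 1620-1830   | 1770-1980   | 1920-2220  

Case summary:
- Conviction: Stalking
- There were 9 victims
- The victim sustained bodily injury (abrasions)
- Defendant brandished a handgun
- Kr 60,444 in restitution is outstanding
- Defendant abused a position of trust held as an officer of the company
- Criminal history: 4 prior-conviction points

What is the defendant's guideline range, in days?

Base offense level for stalking: 5.
R1 does not apply.
R2 applies: 5 + 4 = 9.
R3 applies: 9 + 3 = 12.
R4 applies: 12 + 3 = 15.
R5 applies (level before this adjustment is 15 < 21, so +1): 15 + 1 = 16.
R6 does not apply.
R7 applies (level before this adjustment is 16 ≥ 10, so +5): 16 + 5 = 21.
Final offense level: 21.
Criminal history: 4 prior points → Category B (4).
Level 21 falls in the 19-22 band.
Grid: Level 19-22 × Category B = 1170-1350 days.

1170-1350 days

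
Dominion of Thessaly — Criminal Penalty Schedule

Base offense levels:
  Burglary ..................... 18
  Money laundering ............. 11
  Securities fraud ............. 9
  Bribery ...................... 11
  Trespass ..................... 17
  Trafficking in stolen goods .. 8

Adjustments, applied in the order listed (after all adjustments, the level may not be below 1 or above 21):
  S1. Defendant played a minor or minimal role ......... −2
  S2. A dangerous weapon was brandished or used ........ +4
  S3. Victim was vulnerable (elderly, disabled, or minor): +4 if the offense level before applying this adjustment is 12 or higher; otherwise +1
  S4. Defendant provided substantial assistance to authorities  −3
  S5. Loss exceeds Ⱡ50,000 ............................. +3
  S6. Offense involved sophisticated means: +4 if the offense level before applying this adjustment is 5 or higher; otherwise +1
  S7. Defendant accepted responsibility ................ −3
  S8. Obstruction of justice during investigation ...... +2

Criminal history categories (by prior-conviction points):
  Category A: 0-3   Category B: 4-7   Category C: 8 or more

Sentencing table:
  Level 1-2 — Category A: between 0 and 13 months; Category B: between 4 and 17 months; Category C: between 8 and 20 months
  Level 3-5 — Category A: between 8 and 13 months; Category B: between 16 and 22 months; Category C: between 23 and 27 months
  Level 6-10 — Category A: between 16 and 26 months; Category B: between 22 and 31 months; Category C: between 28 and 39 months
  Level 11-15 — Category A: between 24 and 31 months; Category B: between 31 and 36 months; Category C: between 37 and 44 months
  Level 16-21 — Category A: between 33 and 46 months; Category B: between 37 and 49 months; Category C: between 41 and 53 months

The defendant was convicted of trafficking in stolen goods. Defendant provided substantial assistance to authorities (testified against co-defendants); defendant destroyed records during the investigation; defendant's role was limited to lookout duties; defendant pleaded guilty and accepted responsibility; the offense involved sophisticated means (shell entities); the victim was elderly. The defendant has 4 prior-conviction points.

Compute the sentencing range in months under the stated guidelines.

16-22 months

Base offense level for trafficking in stolen goods: 8.
S1 applies: 8 − 2 = 6.
S3 applies (level before this adjustment is 6 < 12, so +1): 6 + 1 = 7.
S4 applies: 7 − 3 = 4.
S5 does not apply.
S6 applies (level before this adjustment is 4 < 5, so +1): 4 + 1 = 5.
S7 applies: 5 − 3 = 2.
S8 applies: 2 + 2 = 4.
Final offense level: 4.
Criminal history: 4 prior points → Category B (4-7).
Level 4 falls in the 3-5 band.
Grid: Level 3-5 × Category B = 16-22 months.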